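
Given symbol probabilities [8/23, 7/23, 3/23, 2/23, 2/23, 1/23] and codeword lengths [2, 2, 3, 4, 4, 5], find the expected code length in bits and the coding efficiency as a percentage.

Average length L = Σ p_i × l_i = 2.6087 bits
Entropy H = 2.2450 bits
Efficiency η = H/L × 100% = 86.06%


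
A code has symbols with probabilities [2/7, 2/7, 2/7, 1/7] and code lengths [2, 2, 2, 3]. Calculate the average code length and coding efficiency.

Average length L = Σ p_i × l_i = 2.1429 bits
Entropy H = 1.9502 bits
Efficiency η = H/L × 100% = 91.01%


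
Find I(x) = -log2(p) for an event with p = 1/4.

Information content I(x) = -log₂(p(x))
I = -log₂(1/4) = -log₂(0.2500)
I = 2.0000 bits


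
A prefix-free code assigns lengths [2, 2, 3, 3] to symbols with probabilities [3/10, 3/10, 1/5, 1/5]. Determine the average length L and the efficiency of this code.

Average length L = Σ p_i × l_i = 2.4000 bits
Entropy H = 1.9710 bits
Efficiency η = H/L × 100% = 82.12%


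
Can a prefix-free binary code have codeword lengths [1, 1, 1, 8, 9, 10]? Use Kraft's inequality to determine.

Kraft inequality: Σ 2^(-l_i) ≤ 1 for prefix-free code
Calculating: 2^(-1) + 2^(-1) + 2^(-1) + 2^(-8) + 2^(-9) + 2^(-10)
= 0.5 + 0.5 + 0.5 + 0.00390625 + 0.001953125 + 0.0009765625
= 1.5068
Since 1.5068 > 1, prefix-free code does not exist


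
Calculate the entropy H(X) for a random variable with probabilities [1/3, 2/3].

H(X) = -Σ p(x) log₂ p(x)
  -1/3 × log₂(1/3) = 0.5283
  -2/3 × log₂(2/3) = 0.3900
H(X) = 0.9183 bits


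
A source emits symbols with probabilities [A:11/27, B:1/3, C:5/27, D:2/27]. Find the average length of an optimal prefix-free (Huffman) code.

Huffman tree construction:
Combine smallest probabilities repeatedly
Resulting codes:
  A: 0 (length 1)
  B: 11 (length 2)
  C: 101 (length 3)
  D: 100 (length 3)
Average length = Σ p(s) × length(s) = 1.8519 bits


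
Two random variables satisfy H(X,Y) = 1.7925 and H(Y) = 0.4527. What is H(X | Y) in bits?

Chain rule: H(X,Y) = H(X|Y) + H(Y)
H(X|Y) = H(X,Y) - H(Y) = 1.7925 - 0.4527 = 1.3398 bits


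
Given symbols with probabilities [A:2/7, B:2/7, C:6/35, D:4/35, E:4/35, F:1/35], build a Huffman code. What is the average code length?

Huffman tree construction:
Combine smallest probabilities repeatedly
Resulting codes:
  A: 10 (length 2)
  B: 11 (length 2)
  C: 00 (length 2)
  D: 0111 (length 4)
  E: 010 (length 3)
  F: 0110 (length 4)
Average length = Σ p(s) × length(s) = 2.4000 bits


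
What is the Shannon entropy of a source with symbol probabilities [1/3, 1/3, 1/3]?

H(X) = -Σ p(x) log₂ p(x)
  -1/3 × log₂(1/3) = 0.5283
  -1/3 × log₂(1/3) = 0.5283
  -1/3 × log₂(1/3) = 0.5283
H(X) = 1.5850 bits


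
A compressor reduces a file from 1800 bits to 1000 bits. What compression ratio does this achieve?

Compression ratio = Original / Compressed
= 1800 / 1000 = 1.80:1


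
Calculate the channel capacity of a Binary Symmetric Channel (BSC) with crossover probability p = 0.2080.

For BSC with error probability p:
C = 1 - H(p) where H(p) is binary entropy
H(0.2080) = -0.2080 × log₂(0.2080) - 0.7920 × log₂(0.7920)
H(p) = 0.7376
C = 1 - 0.7376 = 0.2624 bits/use


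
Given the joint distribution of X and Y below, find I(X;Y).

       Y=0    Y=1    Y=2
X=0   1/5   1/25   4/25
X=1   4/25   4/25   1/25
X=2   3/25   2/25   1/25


H(X) = 1.5535, H(Y) = 1.5166, H(X,Y) = 2.9493
I(X;Y) = H(X) + H(Y) - H(X,Y) = 0.1209 bits


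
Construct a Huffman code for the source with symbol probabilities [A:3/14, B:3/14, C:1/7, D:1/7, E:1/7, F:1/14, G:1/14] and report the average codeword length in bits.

Huffman tree construction:
Combine smallest probabilities repeatedly
Resulting codes:
  A: 00 (length 2)
  B: 01 (length 2)
  C: 100 (length 3)
  D: 101 (length 3)
  E: 110 (length 3)
  F: 1110 (length 4)
  G: 1111 (length 4)
Average length = Σ p(s) × length(s) = 2.7143 bits


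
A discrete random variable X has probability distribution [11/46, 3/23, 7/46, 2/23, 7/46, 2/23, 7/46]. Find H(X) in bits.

H(X) = -Σ p(x) log₂ p(x)
  -11/46 × log₂(11/46) = 0.4936
  -3/23 × log₂(3/23) = 0.3833
  -7/46 × log₂(7/46) = 0.4133
  -2/23 × log₂(2/23) = 0.3064
  -7/46 × log₂(7/46) = 0.4133
  -2/23 × log₂(2/23) = 0.3064
  -7/46 × log₂(7/46) = 0.4133
H(X) = 2.7297 bits


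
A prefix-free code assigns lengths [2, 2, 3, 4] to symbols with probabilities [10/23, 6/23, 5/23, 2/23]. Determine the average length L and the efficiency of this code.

Average length L = Σ p_i × l_i = 2.3913 bits
Entropy H = 1.8132 bits
Efficiency η = H/L × 100% = 75.82%


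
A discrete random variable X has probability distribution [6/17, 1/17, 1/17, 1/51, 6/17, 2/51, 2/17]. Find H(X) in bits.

H(X) = -Σ p(x) log₂ p(x)
  -6/17 × log₂(6/17) = 0.5303
  -1/17 × log₂(1/17) = 0.2404
  -1/17 × log₂(1/17) = 0.2404
  -1/51 × log₂(1/51) = 0.1112
  -6/17 × log₂(6/17) = 0.5303
  -2/51 × log₂(2/51) = 0.1832
  -2/17 × log₂(2/17) = 0.3632
H(X) = 2.1992 bits


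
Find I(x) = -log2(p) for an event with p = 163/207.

Information content I(x) = -log₂(p(x))
I = -log₂(163/207) = -log₂(0.7874)
I = 0.3448 bits


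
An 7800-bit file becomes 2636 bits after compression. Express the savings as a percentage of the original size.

Space savings = (1 - Compressed/Original) × 100%
= (1 - 2636/7800) × 100%
= 66.21%


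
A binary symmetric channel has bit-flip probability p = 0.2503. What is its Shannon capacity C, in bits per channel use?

For BSC with error probability p:
C = 1 - H(p) where H(p) is binary entropy
H(0.2503) = -0.2503 × log₂(0.2503) - 0.7497 × log₂(0.7497)
H(p) = 0.8118
C = 1 - 0.8118 = 0.1882 bits/use


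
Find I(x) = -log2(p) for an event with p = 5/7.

Information content I(x) = -log₂(p(x))
I = -log₂(5/7) = -log₂(0.7143)
I = 0.4854 bits


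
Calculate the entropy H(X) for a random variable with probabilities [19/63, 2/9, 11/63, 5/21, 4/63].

H(X) = -Σ p(x) log₂ p(x)
  -19/63 × log₂(19/63) = 0.5216
  -2/9 × log₂(2/9) = 0.4822
  -11/63 × log₂(11/63) = 0.4396
  -5/21 × log₂(5/21) = 0.4929
  -4/63 × log₂(4/63) = 0.2525
H(X) = 2.1889 bits


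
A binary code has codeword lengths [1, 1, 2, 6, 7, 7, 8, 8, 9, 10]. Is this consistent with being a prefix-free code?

Kraft inequality: Σ 2^(-l_i) ≤ 1 for prefix-free code
Calculating: 2^(-1) + 2^(-1) + 2^(-2) + 2^(-6) + 2^(-7) + 2^(-7) + 2^(-8) + 2^(-8) + 2^(-9) + 2^(-10)
= 0.5 + 0.5 + 0.25 + 0.015625 + 0.0078125 + 0.0078125 + 0.00390625 + 0.00390625 + 0.001953125 + 0.0009765625
= 1.2920
Since 1.2920 > 1, prefix-free code does not exist


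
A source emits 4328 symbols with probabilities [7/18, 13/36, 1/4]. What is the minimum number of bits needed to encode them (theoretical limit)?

Entropy H = 1.5605 bits/symbol
Minimum bits = H × n = 1.5605 × 4328
= 6754.00 bits


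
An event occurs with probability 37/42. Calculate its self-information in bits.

Information content I(x) = -log₂(p(x))
I = -log₂(37/42) = -log₂(0.8810)
I = 0.1829 bits


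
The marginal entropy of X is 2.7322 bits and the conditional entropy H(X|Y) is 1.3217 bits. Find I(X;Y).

I(X;Y) = H(X) - H(X|Y)
I(X;Y) = 2.7322 - 1.3217 = 1.4105 bits


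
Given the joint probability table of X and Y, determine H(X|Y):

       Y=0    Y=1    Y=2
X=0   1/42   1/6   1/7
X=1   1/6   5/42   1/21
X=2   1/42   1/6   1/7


H(X|Y) = Σ_y p(y) H(X|Y=y)
  p(Y=0) = 3/14, H(X|Y=0) = 0.9864
  p(Y=1) = 19/42, H(X|Y=1) = 1.5683
  p(Y=2) = 1/3, H(X|Y=2) = 1.4488
H(X|Y) = 0.2143×0.9864 + 0.4524×1.5683 + 0.3333×1.4488 = 1.4038 bits


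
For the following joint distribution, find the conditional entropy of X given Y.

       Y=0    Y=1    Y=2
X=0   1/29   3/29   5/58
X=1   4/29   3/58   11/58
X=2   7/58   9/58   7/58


H(X|Y) = Σ_y p(y) H(X|Y=y)
  p(Y=0) = 17/58, H(X|Y=0) = 1.4021
  p(Y=1) = 9/29, H(X|Y=1) = 1.4591
  p(Y=2) = 23/58, H(X|Y=2) = 1.5099
H(X|Y) = 0.2931×1.4021 + 0.3103×1.4591 + 0.3966×1.5099 = 1.4625 bits


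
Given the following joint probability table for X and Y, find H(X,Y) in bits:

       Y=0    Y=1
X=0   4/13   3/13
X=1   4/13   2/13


H(X,Y) = -Σ p(x,y) log₂ p(x,y)
  p(0,0)=4/13: -0.3077 × log₂(0.3077) = 0.5232
  p(0,1)=3/13: -0.2308 × log₂(0.2308) = 0.4882
  p(1,0)=4/13: -0.3077 × log₂(0.3077) = 0.5232
  p(1,1)=2/13: -0.1538 × log₂(0.1538) = 0.4155
H(X,Y) = 1.9501 bits


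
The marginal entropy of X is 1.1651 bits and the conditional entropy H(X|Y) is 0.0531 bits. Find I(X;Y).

I(X;Y) = H(X) - H(X|Y)
I(X;Y) = 1.1651 - 0.0531 = 1.112 bits


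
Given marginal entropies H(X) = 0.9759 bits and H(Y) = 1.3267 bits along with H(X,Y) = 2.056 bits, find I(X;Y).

I(X;Y) = H(X) + H(Y) - H(X,Y)
I(X;Y) = 0.9759 + 1.3267 - 2.056 = 0.2466 bits


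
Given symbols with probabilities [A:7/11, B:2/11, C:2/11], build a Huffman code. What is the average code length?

Huffman tree construction:
Combine smallest probabilities repeatedly
Resulting codes:
  A: 1 (length 1)
  B: 00 (length 2)
  C: 01 (length 2)
Average length = Σ p(s) × length(s) = 1.3636 bits


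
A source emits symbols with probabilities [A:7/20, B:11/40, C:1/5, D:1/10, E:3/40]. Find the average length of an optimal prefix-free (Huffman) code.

Huffman tree construction:
Combine smallest probabilities repeatedly
Resulting codes:
  A: 11 (length 2)
  B: 10 (length 2)
  C: 01 (length 2)
  D: 001 (length 3)
  E: 000 (length 3)
Average length = Σ p(s) × length(s) = 2.1750 bits


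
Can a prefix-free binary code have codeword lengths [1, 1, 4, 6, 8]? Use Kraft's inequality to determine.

Kraft inequality: Σ 2^(-l_i) ≤ 1 for prefix-free code
Calculating: 2^(-1) + 2^(-1) + 2^(-4) + 2^(-6) + 2^(-8)
= 0.5 + 0.5 + 0.0625 + 0.015625 + 0.00390625
= 1.0820
Since 1.0820 > 1, prefix-free code does not exist


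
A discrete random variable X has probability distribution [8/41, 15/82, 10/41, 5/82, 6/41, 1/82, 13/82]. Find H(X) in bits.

H(X) = -Σ p(x) log₂ p(x)
  -8/41 × log₂(8/41) = 0.4600
  -15/82 × log₂(15/82) = 0.4483
  -10/41 × log₂(10/41) = 0.4965
  -5/82 × log₂(5/82) = 0.2461
  -6/41 × log₂(6/41) = 0.4057
  -1/82 × log₂(1/82) = 0.0775
  -13/82 × log₂(13/82) = 0.4212
H(X) = 2.5554 bits


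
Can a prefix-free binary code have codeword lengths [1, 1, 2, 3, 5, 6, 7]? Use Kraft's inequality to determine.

Kraft inequality: Σ 2^(-l_i) ≤ 1 for prefix-free code
Calculating: 2^(-1) + 2^(-1) + 2^(-2) + 2^(-3) + 2^(-5) + 2^(-6) + 2^(-7)
= 0.5 + 0.5 + 0.25 + 0.125 + 0.03125 + 0.015625 + 0.0078125
= 1.4297
Since 1.4297 > 1, prefix-free code does not exist


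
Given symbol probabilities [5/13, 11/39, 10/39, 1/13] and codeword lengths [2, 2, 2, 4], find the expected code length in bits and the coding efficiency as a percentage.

Average length L = Σ p_i × l_i = 2.1538 bits
Entropy H = 1.8333 bits
Efficiency η = H/L × 100% = 85.12%


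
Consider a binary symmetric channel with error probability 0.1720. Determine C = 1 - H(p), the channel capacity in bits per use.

For BSC with error probability p:
C = 1 - H(p) where H(p) is binary entropy
H(0.1720) = -0.1720 × log₂(0.1720) - 0.8280 × log₂(0.8280)
H(p) = 0.6623
C = 1 - 0.6623 = 0.3377 bits/use


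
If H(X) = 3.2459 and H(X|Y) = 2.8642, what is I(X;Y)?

I(X;Y) = H(X) - H(X|Y)
I(X;Y) = 3.2459 - 2.8642 = 0.3817 bits


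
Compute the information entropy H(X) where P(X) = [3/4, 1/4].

H(X) = -Σ p(x) log₂ p(x)
  -3/4 × log₂(3/4) = 0.3113
  -1/4 × log₂(1/4) = 0.5000
H(X) = 0.8113 bits


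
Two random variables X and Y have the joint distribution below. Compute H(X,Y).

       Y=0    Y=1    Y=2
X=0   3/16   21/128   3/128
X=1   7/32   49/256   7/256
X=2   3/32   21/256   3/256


H(X,Y) = -Σ p(x,y) log₂ p(x,y)
  p(0,0)=3/16: -0.1875 × log₂(0.1875) = 0.4528
  p(0,1)=21/128: -0.1641 × log₂(0.1641) = 0.4278
  p(0,2)=3/128: -0.0234 × log₂(0.0234) = 0.1269
  p(1,0)=7/32: -0.2188 × log₂(0.2188) = 0.4796
  p(1,1)=49/256: -0.1914 × log₂(0.1914) = 0.4566
  p(1,2)=7/256: -0.0273 × log₂(0.0273) = 0.1420
  p(2,0)=3/32: -0.0938 × log₂(0.0938) = 0.3202
  p(2,1)=21/256: -0.0820 × log₂(0.0820) = 0.2959
  p(2,2)=3/256: -0.0117 × log₂(0.0117) = 0.0752
H(X,Y) = 2.7770 bits


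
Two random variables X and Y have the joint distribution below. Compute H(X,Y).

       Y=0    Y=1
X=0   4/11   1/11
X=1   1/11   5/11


H(X,Y) = -Σ p(x,y) log₂ p(x,y)
  p(0,0)=4/11: -0.3636 × log₂(0.3636) = 0.5307
  p(0,1)=1/11: -0.0909 × log₂(0.0909) = 0.3145
  p(1,0)=1/11: -0.0909 × log₂(0.0909) = 0.3145
  p(1,1)=5/11: -0.4545 × log₂(0.4545) = 0.5170
H(X,Y) = 1.6767 bits


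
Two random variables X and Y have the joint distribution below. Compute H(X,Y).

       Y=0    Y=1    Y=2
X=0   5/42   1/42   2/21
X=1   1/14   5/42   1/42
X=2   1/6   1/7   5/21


H(X,Y) = -Σ p(x,y) log₂ p(x,y)
  p(0,0)=5/42: -0.1190 × log₂(0.1190) = 0.3655
  p(0,1)=1/42: -0.0238 × log₂(0.0238) = 0.1284
  p(0,2)=2/21: -0.0952 × log₂(0.0952) = 0.3231
  p(1,0)=1/14: -0.0714 × log₂(0.0714) = 0.2720
  p(1,1)=5/42: -0.1190 × log₂(0.1190) = 0.3655
  p(1,2)=1/42: -0.0238 × log₂(0.0238) = 0.1284
  p(2,0)=1/6: -0.1667 × log₂(0.1667) = 0.4308
  p(2,1)=1/7: -0.1429 × log₂(0.1429) = 0.4011
  p(2,2)=5/21: -0.2381 × log₂(0.2381) = 0.4929
H(X,Y) = 2.9077 bits


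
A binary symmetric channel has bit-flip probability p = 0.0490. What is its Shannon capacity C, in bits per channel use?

For BSC with error probability p:
C = 1 - H(p) where H(p) is binary entropy
H(0.0490) = -0.0490 × log₂(0.0490) - 0.9510 × log₂(0.9510)
H(p) = 0.2821
C = 1 - 0.2821 = 0.7179 bits/use


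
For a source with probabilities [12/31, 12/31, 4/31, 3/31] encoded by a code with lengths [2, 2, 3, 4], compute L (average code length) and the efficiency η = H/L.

Average length L = Σ p_i × l_i = 2.3226 bits
Entropy H = 1.7673 bits
Efficiency η = H/L × 100% = 76.09%


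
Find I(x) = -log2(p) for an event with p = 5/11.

Information content I(x) = -log₂(p(x))
I = -log₂(5/11) = -log₂(0.4545)
I = 1.1375 bits


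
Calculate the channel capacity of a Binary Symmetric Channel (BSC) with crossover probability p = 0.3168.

For BSC with error probability p:
C = 1 - H(p) where H(p) is binary entropy
H(0.3168) = -0.3168 × log₂(0.3168) - 0.6832 × log₂(0.6832)
H(p) = 0.9009
C = 1 - 0.9009 = 0.0991 bits/use


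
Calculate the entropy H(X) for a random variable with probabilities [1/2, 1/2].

H(X) = -Σ p(x) log₂ p(x)
  -1/2 × log₂(1/2) = 0.5000
  -1/2 × log₂(1/2) = 0.5000
H(X) = 1.0000 bits


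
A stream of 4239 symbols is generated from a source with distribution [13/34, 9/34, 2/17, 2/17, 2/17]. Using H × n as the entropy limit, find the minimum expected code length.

Entropy H = 2.1276 bits/symbol
Minimum bits = H × n = 2.1276 × 4239
= 9018.93 bits


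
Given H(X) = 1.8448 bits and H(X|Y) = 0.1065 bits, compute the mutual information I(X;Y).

I(X;Y) = H(X) - H(X|Y)
I(X;Y) = 1.8448 - 0.1065 = 1.7383 bits


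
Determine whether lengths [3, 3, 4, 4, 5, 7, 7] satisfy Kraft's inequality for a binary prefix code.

Kraft inequality: Σ 2^(-l_i) ≤ 1 for prefix-free code
Calculating: 2^(-3) + 2^(-3) + 2^(-4) + 2^(-4) + 2^(-5) + 2^(-7) + 2^(-7)
= 0.125 + 0.125 + 0.0625 + 0.0625 + 0.03125 + 0.0078125 + 0.0078125
= 0.4219
Since 0.4219 ≤ 1, prefix-free code exists


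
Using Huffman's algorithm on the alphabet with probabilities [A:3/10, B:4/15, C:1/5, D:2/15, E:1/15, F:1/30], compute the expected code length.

Huffman tree construction:
Combine smallest probabilities repeatedly
Resulting codes:
  A: 11 (length 2)
  B: 10 (length 2)
  C: 00 (length 2)
  D: 011 (length 3)
  E: 0101 (length 4)
  F: 0100 (length 4)
Average length = Σ p(s) × length(s) = 2.3333 bits


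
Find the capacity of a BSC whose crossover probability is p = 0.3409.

For BSC with error probability p:
C = 1 - H(p) where H(p) is binary entropy
H(0.3409) = -0.3409 × log₂(0.3409) - 0.6591 × log₂(0.6591)
H(p) = 0.9257
C = 1 - 0.9257 = 0.0743 bits/use


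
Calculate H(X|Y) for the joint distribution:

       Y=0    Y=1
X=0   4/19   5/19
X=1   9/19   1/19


H(X|Y) = Σ_y p(y) H(X|Y=y)
  p(Y=0) = 13/19, H(X|Y=0) = 0.8905
  p(Y=1) = 6/19, H(X|Y=1) = 0.6500
H(X|Y) = 0.6842×0.8905 + 0.3158×0.6500 = 0.8146 bits


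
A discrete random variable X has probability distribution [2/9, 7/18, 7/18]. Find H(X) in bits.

H(X) = -Σ p(x) log₂ p(x)
  -2/9 × log₂(2/9) = 0.4822
  -7/18 × log₂(7/18) = 0.5299
  -7/18 × log₂(7/18) = 0.5299
H(X) = 1.5420 bits


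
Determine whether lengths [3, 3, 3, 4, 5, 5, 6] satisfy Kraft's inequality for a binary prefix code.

Kraft inequality: Σ 2^(-l_i) ≤ 1 for prefix-free code
Calculating: 2^(-3) + 2^(-3) + 2^(-3) + 2^(-4) + 2^(-5) + 2^(-5) + 2^(-6)
= 0.125 + 0.125 + 0.125 + 0.0625 + 0.03125 + 0.03125 + 0.015625
= 0.5156
Since 0.5156 ≤ 1, prefix-free code exists


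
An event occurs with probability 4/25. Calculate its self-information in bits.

Information content I(x) = -log₂(p(x))
I = -log₂(4/25) = -log₂(0.1600)
I = 2.6439 bits


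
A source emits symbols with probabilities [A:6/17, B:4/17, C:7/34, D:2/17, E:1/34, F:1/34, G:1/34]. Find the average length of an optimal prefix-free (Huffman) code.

Huffman tree construction:
Combine smallest probabilities repeatedly
Resulting codes:
  A: 11 (length 2)
  B: 10 (length 2)
  C: 00 (length 2)
  D: 011 (length 3)
  E: 01010 (length 5)
  F: 01011 (length 5)
  G: 0100 (length 4)
Average length = Σ p(s) × length(s) = 2.3529 bits


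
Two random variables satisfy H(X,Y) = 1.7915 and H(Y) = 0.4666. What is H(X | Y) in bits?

Chain rule: H(X,Y) = H(X|Y) + H(Y)
H(X|Y) = H(X,Y) - H(Y) = 1.7915 - 0.4666 = 1.3249 bits


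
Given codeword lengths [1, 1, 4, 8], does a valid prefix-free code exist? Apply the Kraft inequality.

Kraft inequality: Σ 2^(-l_i) ≤ 1 for prefix-free code
Calculating: 2^(-1) + 2^(-1) + 2^(-4) + 2^(-8)
= 0.5 + 0.5 + 0.0625 + 0.00390625
= 1.0664
Since 1.0664 > 1, prefix-free code does not exist


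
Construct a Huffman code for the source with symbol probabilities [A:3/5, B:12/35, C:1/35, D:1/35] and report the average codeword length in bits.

Huffman tree construction:
Combine smallest probabilities repeatedly
Resulting codes:
  A: 1 (length 1)
  B: 01 (length 2)
  C: 000 (length 3)
  D: 001 (length 3)
Average length = Σ p(s) × length(s) = 1.4571 bits


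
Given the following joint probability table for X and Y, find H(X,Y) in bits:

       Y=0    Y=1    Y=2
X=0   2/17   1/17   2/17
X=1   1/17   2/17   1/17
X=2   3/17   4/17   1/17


H(X,Y) = -Σ p(x,y) log₂ p(x,y)
  p(0,0)=2/17: -0.1176 × log₂(0.1176) = 0.3632
  p(0,1)=1/17: -0.0588 × log₂(0.0588) = 0.2404
  p(0,2)=2/17: -0.1176 × log₂(0.1176) = 0.3632
  p(1,0)=1/17: -0.0588 × log₂(0.0588) = 0.2404
  p(1,1)=2/17: -0.1176 × log₂(0.1176) = 0.3632
  p(1,2)=1/17: -0.0588 × log₂(0.0588) = 0.2404
  p(2,0)=3/17: -0.1765 × log₂(0.1765) = 0.4416
  p(2,1)=4/17: -0.2353 × log₂(0.2353) = 0.4912
  p(2,2)=1/17: -0.0588 × log₂(0.0588) = 0.2404
H(X,Y) = 2.9842 bits


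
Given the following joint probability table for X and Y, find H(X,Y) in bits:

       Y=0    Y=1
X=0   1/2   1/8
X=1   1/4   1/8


H(X,Y) = -Σ p(x,y) log₂ p(x,y)
  p(0,0)=1/2: -0.5000 × log₂(0.5000) = 0.5000
  p(0,1)=1/8: -0.1250 × log₂(0.1250) = 0.3750
  p(1,0)=1/4: -0.2500 × log₂(0.2500) = 0.5000
  p(1,1)=1/8: -0.1250 × log₂(0.1250) = 0.3750
H(X,Y) = 1.7500 bits


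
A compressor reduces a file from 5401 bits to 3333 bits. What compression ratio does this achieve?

Compression ratio = Original / Compressed
= 5401 / 3333 = 1.62:1


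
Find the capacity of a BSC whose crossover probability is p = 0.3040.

For BSC with error probability p:
C = 1 - H(p) where H(p) is binary entropy
H(0.3040) = -0.3040 × log₂(0.3040) - 0.6960 × log₂(0.6960)
H(p) = 0.8861
C = 1 - 0.8861 = 0.1139 bits/use


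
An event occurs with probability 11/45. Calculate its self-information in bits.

Information content I(x) = -log₂(p(x))
I = -log₂(11/45) = -log₂(0.2444)
I = 2.0324 bits


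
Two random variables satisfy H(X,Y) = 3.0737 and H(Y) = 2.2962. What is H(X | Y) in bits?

Chain rule: H(X,Y) = H(X|Y) + H(Y)
H(X|Y) = H(X,Y) - H(Y) = 3.0737 - 2.2962 = 0.7775 bits


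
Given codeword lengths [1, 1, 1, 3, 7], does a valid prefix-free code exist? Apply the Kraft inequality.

Kraft inequality: Σ 2^(-l_i) ≤ 1 for prefix-free code
Calculating: 2^(-1) + 2^(-1) + 2^(-1) + 2^(-3) + 2^(-7)
= 0.5 + 0.5 + 0.5 + 0.125 + 0.0078125
= 1.6328
Since 1.6328 > 1, prefix-free code does not exist


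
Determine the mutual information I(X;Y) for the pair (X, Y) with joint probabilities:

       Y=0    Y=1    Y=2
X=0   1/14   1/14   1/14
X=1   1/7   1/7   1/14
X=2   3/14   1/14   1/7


H(X) = 1.5306, H(Y) = 1.5567, H(X,Y) = 3.0391
I(X;Y) = H(X) + H(Y) - H(X,Y) = 0.0481 bits


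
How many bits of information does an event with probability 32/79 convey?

Information content I(x) = -log₂(p(x))
I = -log₂(32/79) = -log₂(0.4051)
I = 1.3038 bits


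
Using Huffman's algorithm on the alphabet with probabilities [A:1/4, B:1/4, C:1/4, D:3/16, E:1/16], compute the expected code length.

Huffman tree construction:
Combine smallest probabilities repeatedly
Resulting codes:
  A: 00 (length 2)
  B: 01 (length 2)
  C: 10 (length 2)
  D: 111 (length 3)
  E: 110 (length 3)
Average length = Σ p(s) × length(s) = 2.2500 bits


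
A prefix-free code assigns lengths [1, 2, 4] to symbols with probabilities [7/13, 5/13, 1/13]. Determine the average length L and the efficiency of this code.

Average length L = Σ p_i × l_i = 1.6154 bits
Entropy H = 1.2957 bits
Efficiency η = H/L × 100% = 80.21%


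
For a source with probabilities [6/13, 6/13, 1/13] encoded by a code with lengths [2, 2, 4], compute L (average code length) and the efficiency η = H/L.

Average length L = Σ p_i × l_i = 2.1538 bits
Entropy H = 1.3143 bits
Efficiency η = H/L × 100% = 61.02%


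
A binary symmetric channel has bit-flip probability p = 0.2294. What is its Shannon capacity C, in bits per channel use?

For BSC with error probability p:
C = 1 - H(p) where H(p) is binary entropy
H(0.2294) = -0.2294 × log₂(0.2294) - 0.7706 × log₂(0.7706)
H(p) = 0.7770
C = 1 - 0.7770 = 0.2230 bits/use


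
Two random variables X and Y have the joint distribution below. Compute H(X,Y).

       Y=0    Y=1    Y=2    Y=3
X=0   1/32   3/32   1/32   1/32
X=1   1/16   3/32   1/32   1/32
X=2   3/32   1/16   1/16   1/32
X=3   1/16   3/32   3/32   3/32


H(X,Y) = -Σ p(x,y) log₂ p(x,y)
  p(0,0)=1/32: -0.0312 × log₂(0.0312) = 0.1562
  p(0,1)=3/32: -0.0938 × log₂(0.0938) = 0.3202
  p(0,2)=1/32: -0.0312 × log₂(0.0312) = 0.1562
  p(0,3)=1/32: -0.0312 × log₂(0.0312) = 0.1562
  p(1,0)=1/16: -0.0625 × log₂(0.0625) = 0.2500
  p(1,1)=3/32: -0.0938 × log₂(0.0938) = 0.3202
  p(1,2)=1/32: -0.0312 × log₂(0.0312) = 0.1562
  p(1,3)=1/32: -0.0312 × log₂(0.0312) = 0.1562
  p(2,0)=3/32: -0.0938 × log₂(0.0938) = 0.3202
  p(2,1)=1/16: -0.0625 × log₂(0.0625) = 0.2500
  p(2,2)=1/16: -0.0625 × log₂(0.0625) = 0.2500
  p(2,3)=1/32: -0.0312 × log₂(0.0312) = 0.1562
  p(3,0)=1/16: -0.0625 × log₂(0.0625) = 0.2500
  p(3,1)=3/32: -0.0938 × log₂(0.0938) = 0.3202
  p(3,2)=3/32: -0.0938 × log₂(0.0938) = 0.3202
  p(3,3)=3/32: -0.0938 × log₂(0.0938) = 0.3202
H(X,Y) = 3.8585 bits


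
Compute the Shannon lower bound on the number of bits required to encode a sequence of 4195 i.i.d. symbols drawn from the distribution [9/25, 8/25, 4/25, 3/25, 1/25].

Entropy H = 2.0325 bits/symbol
Minimum bits = H × n = 2.0325 × 4195
= 8526.29 bits


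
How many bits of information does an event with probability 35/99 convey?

Information content I(x) = -log₂(p(x))
I = -log₂(35/99) = -log₂(0.3535)
I = 1.5001 bits


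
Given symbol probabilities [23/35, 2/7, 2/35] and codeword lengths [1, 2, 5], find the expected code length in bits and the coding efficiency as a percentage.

Average length L = Σ p_i × l_i = 1.5143 bits
Entropy H = 1.1504 bits
Efficiency η = H/L × 100% = 75.97%


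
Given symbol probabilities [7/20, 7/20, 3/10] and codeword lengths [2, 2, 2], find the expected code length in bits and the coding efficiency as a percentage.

Average length L = Σ p_i × l_i = 2.0000 bits
Entropy H = 1.5813 bits
Efficiency η = H/L × 100% = 79.06%


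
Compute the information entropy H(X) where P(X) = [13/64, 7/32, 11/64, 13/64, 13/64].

H(X) = -Σ p(x) log₂ p(x)
  -13/64 × log₂(13/64) = 0.4671
  -7/32 × log₂(7/32) = 0.4796
  -11/64 × log₂(11/64) = 0.4367
  -13/64 × log₂(13/64) = 0.4671
  -13/64 × log₂(13/64) = 0.4671
H(X) = 2.3176 bits


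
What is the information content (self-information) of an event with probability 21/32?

Information content I(x) = -log₂(p(x))
I = -log₂(21/32) = -log₂(0.6562)
I = 0.6077 bits


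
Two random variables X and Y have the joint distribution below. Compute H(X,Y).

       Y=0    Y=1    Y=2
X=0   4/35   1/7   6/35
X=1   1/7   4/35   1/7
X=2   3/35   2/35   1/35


H(X,Y) = -Σ p(x,y) log₂ p(x,y)
  p(0,0)=4/35: -0.1143 × log₂(0.1143) = 0.3576
  p(0,1)=1/7: -0.1429 × log₂(0.1429) = 0.4011
  p(0,2)=6/35: -0.1714 × log₂(0.1714) = 0.4362
  p(1,0)=1/7: -0.1429 × log₂(0.1429) = 0.4011
  p(1,1)=4/35: -0.1143 × log₂(0.1143) = 0.3576
  p(1,2)=1/7: -0.1429 × log₂(0.1429) = 0.4011
  p(2,0)=3/35: -0.0857 × log₂(0.0857) = 0.3038
  p(2,1)=2/35: -0.0571 × log₂(0.0571) = 0.2360
  p(2,2)=1/35: -0.0286 × log₂(0.0286) = 0.1466
H(X,Y) = 3.0409 bits


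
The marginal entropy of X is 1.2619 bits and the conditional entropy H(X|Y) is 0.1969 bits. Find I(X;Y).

I(X;Y) = H(X) - H(X|Y)
I(X;Y) = 1.2619 - 0.1969 = 1.065 bits


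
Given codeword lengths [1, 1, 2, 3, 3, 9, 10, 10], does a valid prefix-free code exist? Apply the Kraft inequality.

Kraft inequality: Σ 2^(-l_i) ≤ 1 for prefix-free code
Calculating: 2^(-1) + 2^(-1) + 2^(-2) + 2^(-3) + 2^(-3) + 2^(-9) + 2^(-10) + 2^(-10)
= 0.5 + 0.5 + 0.25 + 0.125 + 0.125 + 0.001953125 + 0.0009765625 + 0.0009765625
= 1.5039
Since 1.5039 > 1, prefix-free code does not exist


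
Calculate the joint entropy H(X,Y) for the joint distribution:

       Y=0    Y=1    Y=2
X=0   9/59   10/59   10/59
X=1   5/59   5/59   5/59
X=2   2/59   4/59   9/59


H(X,Y) = -Σ p(x,y) log₂ p(x,y)
  p(0,0)=9/59: -0.1525 × log₂(0.1525) = 0.4138
  p(0,1)=10/59: -0.1695 × log₂(0.1695) = 0.4340
  p(0,2)=10/59: -0.1695 × log₂(0.1695) = 0.4340
  p(1,0)=5/59: -0.0847 × log₂(0.0847) = 0.3018
  p(1,1)=5/59: -0.0847 × log₂(0.0847) = 0.3018
  p(1,2)=5/59: -0.0847 × log₂(0.0847) = 0.3018
  p(2,0)=2/59: -0.0339 × log₂(0.0339) = 0.1655
  p(2,1)=4/59: -0.0678 × log₂(0.0678) = 0.2632
  p(2,2)=9/59: -0.1525 × log₂(0.1525) = 0.4138
H(X,Y) = 3.0297 bits


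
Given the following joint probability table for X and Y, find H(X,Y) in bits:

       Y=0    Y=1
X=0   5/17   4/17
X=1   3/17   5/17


H(X,Y) = -Σ p(x,y) log₂ p(x,y)
  p(0,0)=5/17: -0.2941 × log₂(0.2941) = 0.5193
  p(0,1)=4/17: -0.2353 × log₂(0.2353) = 0.4912
  p(1,0)=3/17: -0.1765 × log₂(0.1765) = 0.4416
  p(1,1)=5/17: -0.2941 × log₂(0.2941) = 0.5193
H(X,Y) = 1.9713 bits


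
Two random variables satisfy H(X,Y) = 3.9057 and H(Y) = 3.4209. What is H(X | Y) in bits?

Chain rule: H(X,Y) = H(X|Y) + H(Y)
H(X|Y) = H(X,Y) - H(Y) = 3.9057 - 3.4209 = 0.4848 bits


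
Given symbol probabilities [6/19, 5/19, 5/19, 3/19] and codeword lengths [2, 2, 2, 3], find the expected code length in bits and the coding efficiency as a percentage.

Average length L = Σ p_i × l_i = 2.1579 bits
Entropy H = 1.9593 bits
Efficiency η = H/L × 100% = 90.80%


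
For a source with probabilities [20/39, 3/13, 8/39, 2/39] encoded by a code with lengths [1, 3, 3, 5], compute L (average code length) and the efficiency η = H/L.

Average length L = Σ p_i × l_i = 2.0769 bits
Entropy H = 1.6708 bits
Efficiency η = H/L × 100% = 80.45%


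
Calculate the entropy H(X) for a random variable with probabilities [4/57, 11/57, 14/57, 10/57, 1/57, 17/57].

H(X) = -Σ p(x) log₂ p(x)
  -4/57 × log₂(4/57) = 0.2690
  -11/57 × log₂(11/57) = 0.4580
  -14/57 × log₂(14/57) = 0.4975
  -10/57 × log₂(10/57) = 0.4405
  -1/57 × log₂(1/57) = 0.1023
  -17/57 × log₂(17/57) = 0.5206
H(X) = 2.2879 bits


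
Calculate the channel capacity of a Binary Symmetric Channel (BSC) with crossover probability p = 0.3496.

For BSC with error probability p:
C = 1 - H(p) where H(p) is binary entropy
H(0.3496) = -0.3496 × log₂(0.3496) - 0.6504 × log₂(0.6504)
H(p) = 0.9337
C = 1 - 0.9337 = 0.0663 bits/use


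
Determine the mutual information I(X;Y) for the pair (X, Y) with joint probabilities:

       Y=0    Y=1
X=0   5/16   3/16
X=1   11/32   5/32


H(X) = 1.0000, H(Y) = 0.9284, H(X,Y) = 1.9252
I(X;Y) = H(X) + H(Y) - H(X,Y) = 0.0031 bits


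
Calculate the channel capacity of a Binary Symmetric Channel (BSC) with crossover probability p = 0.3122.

For BSC with error probability p:
C = 1 - H(p) where H(p) is binary entropy
H(0.3122) = -0.3122 × log₂(0.3122) - 0.6878 × log₂(0.6878)
H(p) = 0.8957
C = 1 - 0.8957 = 0.1043 bits/use


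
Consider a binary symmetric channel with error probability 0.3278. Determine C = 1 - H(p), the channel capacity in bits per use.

For BSC with error probability p:
C = 1 - H(p) where H(p) is binary entropy
H(0.3278) = -0.3278 × log₂(0.3278) - 0.6722 × log₂(0.6722)
H(p) = 0.9127
C = 1 - 0.9127 = 0.0873 bits/use


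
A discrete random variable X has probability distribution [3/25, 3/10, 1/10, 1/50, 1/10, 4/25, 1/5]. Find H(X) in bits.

H(X) = -Σ p(x) log₂ p(x)
  -3/25 × log₂(3/25) = 0.3671
  -3/10 × log₂(3/10) = 0.5211
  -1/10 × log₂(1/10) = 0.3322
  -1/50 × log₂(1/50) = 0.1129
  -1/10 × log₂(1/10) = 0.3322
  -4/25 × log₂(4/25) = 0.4230
  -1/5 × log₂(1/5) = 0.4644
H(X) = 2.5528 bits


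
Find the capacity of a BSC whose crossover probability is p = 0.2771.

For BSC with error probability p:
C = 1 - H(p) where H(p) is binary entropy
H(0.2771) = -0.2771 × log₂(0.2771) - 0.7229 × log₂(0.7229)
H(p) = 0.8515
C = 1 - 0.8515 = 0.1485 bits/use


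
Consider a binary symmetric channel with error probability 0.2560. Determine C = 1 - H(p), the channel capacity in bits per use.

For BSC with error probability p:
C = 1 - H(p) where H(p) is binary entropy
H(0.2560) = -0.2560 × log₂(0.2560) - 0.7440 × log₂(0.7440)
H(p) = 0.8207
C = 1 - 0.8207 = 0.1793 bits/use


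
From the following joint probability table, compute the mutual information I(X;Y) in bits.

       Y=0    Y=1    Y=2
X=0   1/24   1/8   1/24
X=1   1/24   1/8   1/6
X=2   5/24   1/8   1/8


H(X) = 1.5157, H(Y) = 1.5774, H(X,Y) = 2.9754
I(X;Y) = H(X) + H(Y) - H(X,Y) = 0.1177 bits


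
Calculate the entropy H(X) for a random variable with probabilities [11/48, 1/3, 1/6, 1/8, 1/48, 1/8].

H(X) = -Σ p(x) log₂ p(x)
  -11/48 × log₂(11/48) = 0.4871
  -1/3 × log₂(1/3) = 0.5283
  -1/6 × log₂(1/6) = 0.4308
  -1/8 × log₂(1/8) = 0.3750
  -1/48 × log₂(1/48) = 0.1164
  -1/8 × log₂(1/8) = 0.3750
H(X) = 2.3126 bits


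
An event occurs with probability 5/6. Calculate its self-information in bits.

Information content I(x) = -log₂(p(x))
I = -log₂(5/6) = -log₂(0.8333)
I = 0.2630 bits


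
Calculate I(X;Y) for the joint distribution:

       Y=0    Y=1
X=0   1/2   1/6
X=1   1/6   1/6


H(X) = 0.9183, H(Y) = 0.9183, H(X,Y) = 1.7925
I(X;Y) = H(X) + H(Y) - H(X,Y) = 0.0441 bits


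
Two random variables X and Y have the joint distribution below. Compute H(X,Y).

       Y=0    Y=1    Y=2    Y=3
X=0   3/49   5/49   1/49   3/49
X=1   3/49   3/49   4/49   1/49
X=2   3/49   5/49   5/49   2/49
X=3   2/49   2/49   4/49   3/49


H(X,Y) = -Σ p(x,y) log₂ p(x,y)
  p(0,0)=3/49: -0.0612 × log₂(0.0612) = 0.2467
  p(0,1)=5/49: -0.1020 × log₂(0.1020) = 0.3360
  p(0,2)=1/49: -0.0204 × log₂(0.0204) = 0.1146
  p(0,3)=3/49: -0.0612 × log₂(0.0612) = 0.2467
  p(1,0)=3/49: -0.0612 × log₂(0.0612) = 0.2467
  p(1,1)=3/49: -0.0612 × log₂(0.0612) = 0.2467
  p(1,2)=4/49: -0.0816 × log₂(0.0816) = 0.2951
  p(1,3)=1/49: -0.0204 × log₂(0.0204) = 0.1146
  p(2,0)=3/49: -0.0612 × log₂(0.0612) = 0.2467
  p(2,1)=5/49: -0.1020 × log₂(0.1020) = 0.3360
  p(2,2)=5/49: -0.1020 × log₂(0.1020) = 0.3360
  p(2,3)=2/49: -0.0408 × log₂(0.0408) = 0.1884
  p(3,0)=2/49: -0.0408 × log₂(0.0408) = 0.1884
  p(3,1)=2/49: -0.0408 × log₂(0.0408) = 0.1884
  p(3,2)=4/49: -0.0816 × log₂(0.0816) = 0.2951
  p(3,3)=3/49: -0.0612 × log₂(0.0612) = 0.2467
H(X,Y) = 3.8727 bits


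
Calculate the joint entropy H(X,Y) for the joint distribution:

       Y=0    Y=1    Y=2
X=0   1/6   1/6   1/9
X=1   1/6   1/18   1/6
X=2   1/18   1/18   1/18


H(X,Y) = -Σ p(x,y) log₂ p(x,y)
  p(0,0)=1/6: -0.1667 × log₂(0.1667) = 0.4308
  p(0,1)=1/6: -0.1667 × log₂(0.1667) = 0.4308
  p(0,2)=1/9: -0.1111 × log₂(0.1111) = 0.3522
  p(1,0)=1/6: -0.1667 × log₂(0.1667) = 0.4308
  p(1,1)=1/18: -0.0556 × log₂(0.0556) = 0.2317
  p(1,2)=1/6: -0.1667 × log₂(0.1667) = 0.4308
  p(2,0)=1/18: -0.0556 × log₂(0.0556) = 0.2317
  p(2,1)=1/18: -0.0556 × log₂(0.0556) = 0.2317
  p(2,2)=1/18: -0.0556 × log₂(0.0556) = 0.2317
H(X,Y) = 3.0022 bits


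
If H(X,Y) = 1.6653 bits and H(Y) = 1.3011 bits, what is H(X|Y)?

Chain rule: H(X,Y) = H(X|Y) + H(Y)
H(X|Y) = H(X,Y) - H(Y) = 1.6653 - 1.3011 = 0.3642 bits


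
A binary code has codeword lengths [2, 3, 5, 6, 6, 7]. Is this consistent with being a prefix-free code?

Kraft inequality: Σ 2^(-l_i) ≤ 1 for prefix-free code
Calculating: 2^(-2) + 2^(-3) + 2^(-5) + 2^(-6) + 2^(-6) + 2^(-7)
= 0.25 + 0.125 + 0.03125 + 0.015625 + 0.015625 + 0.0078125
= 0.4453
Since 0.4453 ≤ 1, prefix-free code exists


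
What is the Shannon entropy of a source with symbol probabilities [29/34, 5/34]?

H(X) = -Σ p(x) log₂ p(x)
  -29/34 × log₂(29/34) = 0.1957
  -5/34 × log₂(5/34) = 0.4067
H(X) = 0.6024 bits


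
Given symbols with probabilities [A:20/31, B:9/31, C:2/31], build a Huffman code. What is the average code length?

Huffman tree construction:
Combine smallest probabilities repeatedly
Resulting codes:
  A: 1 (length 1)
  B: 01 (length 2)
  C: 00 (length 2)
Average length = Σ p(s) × length(s) = 1.3548 bits


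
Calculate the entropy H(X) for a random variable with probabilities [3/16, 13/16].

H(X) = -Σ p(x) log₂ p(x)
  -3/16 × log₂(3/16) = 0.4528
  -13/16 × log₂(13/16) = 0.2434
H(X) = 0.6962 bits


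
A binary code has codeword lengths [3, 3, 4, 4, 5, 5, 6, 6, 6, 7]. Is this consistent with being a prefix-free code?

Kraft inequality: Σ 2^(-l_i) ≤ 1 for prefix-free code
Calculating: 2^(-3) + 2^(-3) + 2^(-4) + 2^(-4) + 2^(-5) + 2^(-5) + 2^(-6) + 2^(-6) + 2^(-6) + 2^(-7)
= 0.125 + 0.125 + 0.0625 + 0.0625 + 0.03125 + 0.03125 + 0.015625 + 0.015625 + 0.015625 + 0.0078125
= 0.4922
Since 0.4922 ≤ 1, prefix-free code exists


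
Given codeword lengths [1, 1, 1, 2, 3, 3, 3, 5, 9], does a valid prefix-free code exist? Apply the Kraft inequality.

Kraft inequality: Σ 2^(-l_i) ≤ 1 for prefix-free code
Calculating: 2^(-1) + 2^(-1) + 2^(-1) + 2^(-2) + 2^(-3) + 2^(-3) + 2^(-3) + 2^(-5) + 2^(-9)
= 0.5 + 0.5 + 0.5 + 0.25 + 0.125 + 0.125 + 0.125 + 0.03125 + 0.001953125
= 2.1582
Since 2.1582 > 1, prefix-free code does not exist


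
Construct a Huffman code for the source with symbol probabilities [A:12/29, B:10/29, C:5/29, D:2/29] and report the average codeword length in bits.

Huffman tree construction:
Combine smallest probabilities repeatedly
Resulting codes:
  A: 0 (length 1)
  B: 11 (length 2)
  C: 101 (length 3)
  D: 100 (length 3)
Average length = Σ p(s) × length(s) = 1.8276 bits


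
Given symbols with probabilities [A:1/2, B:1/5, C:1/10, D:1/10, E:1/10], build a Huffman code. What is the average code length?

Huffman tree construction:
Combine smallest probabilities repeatedly
Resulting codes:
  A: 0 (length 1)
  B: 111 (length 3)
  C: 100 (length 3)
  D: 101 (length 3)
  E: 110 (length 3)
Average length = Σ p(s) × length(s) = 2.0000 bits


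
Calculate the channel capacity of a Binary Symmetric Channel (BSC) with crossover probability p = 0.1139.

For BSC with error probability p:
C = 1 - H(p) where H(p) is binary entropy
H(0.1139) = -0.1139 × log₂(0.1139) - 0.8861 × log₂(0.8861)
H(p) = 0.5116
C = 1 - 0.5116 = 0.4884 bits/use


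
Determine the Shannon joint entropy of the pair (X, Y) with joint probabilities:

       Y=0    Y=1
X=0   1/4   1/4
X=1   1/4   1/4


H(X,Y) = -Σ p(x,y) log₂ p(x,y)
  p(0,0)=1/4: -0.2500 × log₂(0.2500) = 0.5000
  p(0,1)=1/4: -0.2500 × log₂(0.2500) = 0.5000
  p(1,0)=1/4: -0.2500 × log₂(0.2500) = 0.5000
  p(1,1)=1/4: -0.2500 × log₂(0.2500) = 0.5000
H(X,Y) = 2.0000 bits


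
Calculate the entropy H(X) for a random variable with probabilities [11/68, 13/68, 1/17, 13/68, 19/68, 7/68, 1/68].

H(X) = -Σ p(x) log₂ p(x)
  -11/68 × log₂(11/68) = 0.4251
  -13/68 × log₂(13/68) = 0.4563
  -1/17 × log₂(1/17) = 0.2404
  -13/68 × log₂(13/68) = 0.4563
  -19/68 × log₂(19/68) = 0.5140
  -7/68 × log₂(7/68) = 0.3377
  -1/68 × log₂(1/68) = 0.0895
H(X) = 2.5194 bits


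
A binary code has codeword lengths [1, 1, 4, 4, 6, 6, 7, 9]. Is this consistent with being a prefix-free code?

Kraft inequality: Σ 2^(-l_i) ≤ 1 for prefix-free code
Calculating: 2^(-1) + 2^(-1) + 2^(-4) + 2^(-4) + 2^(-6) + 2^(-6) + 2^(-7) + 2^(-9)
= 0.5 + 0.5 + 0.0625 + 0.0625 + 0.015625 + 0.015625 + 0.0078125 + 0.001953125
= 1.1660
Since 1.1660 > 1, prefix-free code does not exist


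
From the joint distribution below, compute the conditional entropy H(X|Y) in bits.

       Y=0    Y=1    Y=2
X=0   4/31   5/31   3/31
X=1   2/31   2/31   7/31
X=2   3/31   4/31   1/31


H(X|Y) = Σ_y p(y) H(X|Y=y)
  p(Y=0) = 9/31, H(X|Y=0) = 1.5305
  p(Y=1) = 11/31, H(X|Y=1) = 1.4949
  p(Y=2) = 11/31, H(X|Y=2) = 1.2407
H(X|Y) = 0.2903×1.5305 + 0.3548×1.4949 + 0.3548×1.2407 = 1.4150 bits


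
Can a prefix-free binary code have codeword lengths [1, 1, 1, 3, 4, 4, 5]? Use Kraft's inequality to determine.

Kraft inequality: Σ 2^(-l_i) ≤ 1 for prefix-free code
Calculating: 2^(-1) + 2^(-1) + 2^(-1) + 2^(-3) + 2^(-4) + 2^(-4) + 2^(-5)
= 0.5 + 0.5 + 0.5 + 0.125 + 0.0625 + 0.0625 + 0.03125
= 1.7812
Since 1.7812 > 1, prefix-free code does not exist


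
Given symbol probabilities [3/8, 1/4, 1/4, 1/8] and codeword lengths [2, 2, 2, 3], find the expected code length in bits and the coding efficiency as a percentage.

Average length L = Σ p_i × l_i = 2.1250 bits
Entropy H = 1.9056 bits
Efficiency η = H/L × 100% = 89.68%


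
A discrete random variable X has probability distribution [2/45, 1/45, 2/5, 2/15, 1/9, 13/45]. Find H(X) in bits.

H(X) = -Σ p(x) log₂ p(x)
  -2/45 × log₂(2/45) = 0.1996
  -1/45 × log₂(1/45) = 0.1220
  -2/5 × log₂(2/5) = 0.5288
  -2/15 × log₂(2/15) = 0.3876
  -1/9 × log₂(1/9) = 0.3522
  -13/45 × log₂(13/45) = 0.5175
H(X) = 2.1078 bits


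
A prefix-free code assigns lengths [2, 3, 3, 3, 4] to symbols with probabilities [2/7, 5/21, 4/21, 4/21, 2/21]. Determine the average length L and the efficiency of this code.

Average length L = Σ p_i × l_i = 2.8095 bits
Entropy H = 2.2438 bits
Efficiency η = H/L × 100% = 79.86%


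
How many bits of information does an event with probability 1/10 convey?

Information content I(x) = -log₂(p(x))
I = -log₂(1/10) = -log₂(0.1000)
I = 3.3219 bits


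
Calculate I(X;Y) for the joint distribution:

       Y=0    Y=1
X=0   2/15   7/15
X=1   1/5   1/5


H(X) = 0.9710, H(Y) = 0.9183, H(X,Y) = 1.8295
I(X;Y) = H(X) + H(Y) - H(X,Y) = 0.0598 bits
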